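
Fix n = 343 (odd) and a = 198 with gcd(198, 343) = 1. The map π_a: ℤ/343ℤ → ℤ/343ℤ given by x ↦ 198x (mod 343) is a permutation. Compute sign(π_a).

+1

Orbit of 190 under x↦198x: [190, 233, 172, 99, 51, 151, 57]… (length divides ord_343(198)).
The orbit structure of x ↦ 198x mod 343: 7 orbits of sizes [147, 147, 21, 21, 3, 3, 1].
7 cycles on 343: each ℓ→(−1)^(ℓ−1), product (−1)^336 = +1.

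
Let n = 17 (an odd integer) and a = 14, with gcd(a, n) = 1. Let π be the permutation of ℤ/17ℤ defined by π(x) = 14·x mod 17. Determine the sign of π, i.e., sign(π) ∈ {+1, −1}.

-1

Orbit of 14 under x↦14x: [14, 9, 7, 13, 12, 15, 6]… (length divides ord_17(14)).
π_14 has 2 disjoint cycles with lengths [16, 1] on {0,…,16}.
With 2 cycles on 17 points, sign = (−1)^{17−2} = -1.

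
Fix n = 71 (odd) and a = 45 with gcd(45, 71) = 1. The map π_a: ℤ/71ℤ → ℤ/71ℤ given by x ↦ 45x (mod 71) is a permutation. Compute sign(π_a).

+1

Trace 37: π^k(37) = [37, 32, 20, 48, 30, 1, 45] for k=0..6.
Cycle type of π: 7×10 + 1; total 11 cycles.
sign(π) = (−1)^{n − #cycles} = (−1)^{71−11} = (−1)^60 = +1.
Check: (45/71) = +1 by Zolotarev.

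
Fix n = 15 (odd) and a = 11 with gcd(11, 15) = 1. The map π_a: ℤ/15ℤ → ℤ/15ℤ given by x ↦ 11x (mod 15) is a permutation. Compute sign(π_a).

-1

Start at x=11: 11 → 1 → 11 (one orbit).
Cycle lengths of π_11 on ℤ/15ℤ: [2, 2, 2, 2, 2, 1, 1, 1, 1, 1]; 10 cycles in total.
10 cycles on 15: each ℓ→(−1)^(ℓ−1), product (−1)^5 = -1.
(11|15)_J = -1 (Zolotarev's lemma cross-check).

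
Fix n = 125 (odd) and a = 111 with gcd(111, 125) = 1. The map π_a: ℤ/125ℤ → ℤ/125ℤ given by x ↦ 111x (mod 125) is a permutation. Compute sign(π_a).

+1

Orbit of 21 under x↦111x: [21, 81, 116, 1, 111, 71, 6]… (length divides ord_125(111)).
Cycle lengths of π_111 on ℤ/125ℤ: [25, 25, 25, 25, 5, 5, 5, 5, 1, 1, 1, 1, 1]; 13 cycles in total.
n − c = 125 − 13 = 112; sign = (−1)^112 = +1.
Via Zolotarev, sign(π_{111}) = (111|125) = +1.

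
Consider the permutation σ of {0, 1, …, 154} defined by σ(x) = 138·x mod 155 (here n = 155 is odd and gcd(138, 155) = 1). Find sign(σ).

Orbit of 102 under x↦138x: [102, 126, 28, 144, 32, 76, 103]… (length divides ord_155(138)).
π_138 has 6 disjoint cycles with lengths [60, 60, 15, 15, 4, 1] on {0,…,154}.
Σ(ℓ_i−1) = 155−6 = 149; sign = (−1)^149 = -1.

-1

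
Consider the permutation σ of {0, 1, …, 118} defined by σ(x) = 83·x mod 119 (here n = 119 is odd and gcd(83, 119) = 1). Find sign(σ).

Start at x=111: 111 → 50 → 104 → 64 → 76 → 1 → 83 → … (one orbit).
Decompose π into cycles: lengths [8, 8, 8, 8, 8, 8, 8, 8, 8, 8, 8, 8, 8, 8, 2, 2, 2, 1] (18 cycles, including the fixed point 0).
18 cycles on 119: each ℓ→(−1)^(ℓ−1), product (−1)^101 = -1.

-1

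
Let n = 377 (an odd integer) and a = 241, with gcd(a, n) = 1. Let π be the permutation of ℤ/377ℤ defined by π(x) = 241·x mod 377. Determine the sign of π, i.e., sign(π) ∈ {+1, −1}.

-1

Trace 266: π^k(266) = [266, 16, 86, 368, 93, 170, 254] for k=0..6.
8 cycles of lengths [84, 84, 84, 84, 14, 14, 12, 1].
With 8 cycles on 377 points, sign = (−1)^{377−8} = -1.
Via Zolotarev, sign(π_{241}) = (241|377) = -1.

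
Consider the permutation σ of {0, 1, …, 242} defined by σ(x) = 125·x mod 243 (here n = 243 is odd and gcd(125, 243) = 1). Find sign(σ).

Trace 170: π^k(170) = [170, 109, 17, 181, 26, 91, 197] for k=0..6.
π_125 has 14 disjoint cycles with lengths [54, 54, 54, 18, 18, 18, 6, 6, 6, 2, 2, 2, 2, 1] on {0,…,242}.
14 cycles on 243: each ℓ→(−1)^(ℓ−1), product (−1)^229 = -1.
Check: (125/243) = -1 by Zolotarev.

-1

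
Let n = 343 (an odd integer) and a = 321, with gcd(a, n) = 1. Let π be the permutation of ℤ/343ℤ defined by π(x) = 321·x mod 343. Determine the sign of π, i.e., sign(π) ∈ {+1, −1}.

Start at x=239: 239 → 230 → 85 → 188 → 323 → 97 → 267 → … (one orbit).
π_321 has 10 disjoint cycles with lengths [98, 98, 98, 14, 14, 14, 2, 2, 2, 1] on {0,…,342}.
With 10 cycles on 343 points, sign = (−1)^{343−10} = -1.
Zolotarev: (321|343) = -1, matching the cycle-count sign.

-1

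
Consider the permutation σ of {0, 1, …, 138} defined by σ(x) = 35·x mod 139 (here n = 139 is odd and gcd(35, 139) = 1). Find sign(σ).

Start at x=100: 100 → 25 → 41 → 45 → 46 → 81 → 55 → … (one orbit).
Cycle lengths of π_35 on ℤ/139ℤ: [69, 69, 1]; 3 cycles in total.
sign(π) = (−1)^{n − #cycles} = (−1)^{139−3} = (−1)^136 = +1.

+1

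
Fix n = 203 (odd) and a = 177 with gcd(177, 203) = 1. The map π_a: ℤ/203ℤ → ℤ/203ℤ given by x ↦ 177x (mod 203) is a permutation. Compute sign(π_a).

Orbit of 92 under x↦177x: [92, 44, 74, 106, 86, 200, 78]… (length divides ord_203(177)).
π_177 has 6 disjoint cycles with lengths [84, 84, 28, 3, 3, 1] on {0,…,202}.
203 − 6 = 197 transpositions; sign(π) = (−1)^197 = -1.
Zolotarev: (177|203) = -1, matching the cycle-count sign.

-1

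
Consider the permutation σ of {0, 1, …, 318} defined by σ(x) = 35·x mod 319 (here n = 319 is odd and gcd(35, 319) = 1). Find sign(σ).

-1

Start at x=57: 57 → 81 → 283 → 16 → 241 → 141 → 150 → … (one orbit).
Decompose π into cycles: lengths [70, 70, 70, 70, 14, 14, 10, 1] (8 cycles, including the fixed point 0).
With 8 cycles on 319 points, sign = (−1)^{319−8} = -1.
(35|319)_J = -1 (Zolotarev's lemma cross-check).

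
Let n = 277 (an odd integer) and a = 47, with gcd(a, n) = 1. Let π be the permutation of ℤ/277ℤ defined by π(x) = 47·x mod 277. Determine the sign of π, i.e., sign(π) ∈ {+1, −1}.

+1

Start at x=206: 206 → 264 → 220 → 91 → 122 → 194 → 254 → … (one orbit).
3 cycles of lengths [138, 138, 1].
sign(π) = (−1)^{n − #cycles} = (−1)^{277−3} = (−1)^274 = +1.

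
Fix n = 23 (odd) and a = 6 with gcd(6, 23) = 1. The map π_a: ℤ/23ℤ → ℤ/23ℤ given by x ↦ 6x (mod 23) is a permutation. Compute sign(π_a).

+1

Start at x=2: 2 → 12 → 3 → 18 → 16 → 4 → 1 → … (one orbit).
The orbit structure of x ↦ 6x mod 23: 3 orbits of sizes [11, 11, 1].
3 cycles on 23: each ℓ→(−1)^(ℓ−1), product (−1)^20 = +1.
The Jacobi symbol (6|23) = +1 (Zolotarev) agrees.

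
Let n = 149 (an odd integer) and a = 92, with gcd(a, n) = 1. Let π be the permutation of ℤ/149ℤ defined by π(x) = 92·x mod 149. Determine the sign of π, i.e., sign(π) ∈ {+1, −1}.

Trace 113: π^k(113) = [113, 115, 1, 92, 120, 14, 96] for k=0..6.
The orbit structure of x ↦ 92x mod 149: 2 orbits of sizes [148, 1].
With 2 cycles on 149 points, sign = (−1)^{149−2} = -1.
Zolotarev: (92|149) = -1, matching the cycle-count sign.

-1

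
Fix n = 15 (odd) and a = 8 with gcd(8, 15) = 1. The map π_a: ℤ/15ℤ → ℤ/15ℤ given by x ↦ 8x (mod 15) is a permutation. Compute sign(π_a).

+1

Start at x=2: 2 → 1 → 8 → 4 → 2 (one orbit).
5 cycles of lengths [4, 4, 4, 2, 1].
Σ(ℓ_i−1) = 15−5 = 10; sign = (−1)^10 = +1.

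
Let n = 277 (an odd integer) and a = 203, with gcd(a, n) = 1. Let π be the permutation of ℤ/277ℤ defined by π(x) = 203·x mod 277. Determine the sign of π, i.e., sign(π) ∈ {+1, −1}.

+1

Start at x=27: 27 → 218 → 211 → 175 → 69 → 157 → 16 → … (one orbit).
π_203 has 13 disjoint cycles with lengths [23, 23, 23, 23, 23, 23, 23, 23, 23, 23, 23, 23, 1] on {0,…,276}.
13 cycles on 277: each ℓ→(−1)^(ℓ−1), product (−1)^264 = +1.
(203|277)_J = +1 (Zolotarev's lemma cross-check).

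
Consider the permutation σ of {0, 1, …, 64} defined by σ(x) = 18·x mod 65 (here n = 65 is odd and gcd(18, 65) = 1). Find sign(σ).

Trace 64: π^k(64) = [64, 47, 1, 18] for k=0..3.
π_18 has 17 disjoint cycles with lengths [4, 4, 4, 4, 4, 4, 4, 4, 4, 4, 4, 4, 4, 4, 4, 4, 1] on {0,…,64}.
sign(π) = (−1)^{n − #cycles} = (−1)^{65−17} = (−1)^48 = +1.
The Jacobi symbol (18|65) = +1 (Zolotarev) agrees.

+1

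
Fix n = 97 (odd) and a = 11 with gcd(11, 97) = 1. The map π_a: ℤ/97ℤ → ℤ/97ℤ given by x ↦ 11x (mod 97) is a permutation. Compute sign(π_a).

+1

Orbit of 96 under x↦11x: [96, 86, 73, 27, 6, 66, 47]… (length divides ord_97(11)).
Decompose π into cycles: lengths [48, 48, 1] (3 cycles, including the fixed point 0).
sign(π) = (−1)^{n − #cycles} = (−1)^{97−3} = (−1)^94 = +1.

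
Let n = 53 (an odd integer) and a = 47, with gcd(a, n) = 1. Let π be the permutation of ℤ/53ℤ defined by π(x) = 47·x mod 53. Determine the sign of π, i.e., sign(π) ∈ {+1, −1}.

+1

Orbit of 42 under x↦47x: [42, 13, 28, 44, 1, 47, 36]… (length divides ord_53(47)).
π_47 has 5 disjoint cycles with lengths [13, 13, 13, 13, 1] on {0,…,52}.
With 5 cycles on 53 points, sign = (−1)^{53−5} = +1.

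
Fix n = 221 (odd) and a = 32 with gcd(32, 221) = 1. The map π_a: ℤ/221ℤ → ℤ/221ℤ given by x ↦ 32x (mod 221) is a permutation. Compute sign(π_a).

-1

Orbit of 64 under x↦32x: [64, 59, 120, 83, 4, 128, 118]… (length divides ord_221(32)).
12 cycles of lengths [24, 24, 24, 24, 24, 24, 24, 24, 12, 8, 8, 1].
12 cycles on 221: each ℓ→(−1)^(ℓ−1), product (−1)^209 = -1.
Zolotarev: (32|221) = -1, matching the cycle-count sign.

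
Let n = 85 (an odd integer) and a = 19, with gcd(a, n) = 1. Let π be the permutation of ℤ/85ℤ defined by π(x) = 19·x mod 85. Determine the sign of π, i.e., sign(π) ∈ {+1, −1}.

Trace 49: π^k(49) = [49, 81, 9, 1, 19, 21, 59] for k=0..6.
π_19 has 13 disjoint cycles with lengths [8, 8, 8, 8, 8, 8, 8, 8, 8, 8, 2, 2, 1] on {0,…,84}.
sign(π) = (−1)^{n − #cycles} = (−1)^{85−13} = (−1)^72 = +1.
The Jacobi symbol (19|85) = +1 (Zolotarev) agrees.

+1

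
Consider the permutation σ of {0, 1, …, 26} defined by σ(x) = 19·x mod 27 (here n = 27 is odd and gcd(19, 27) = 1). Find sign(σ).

Orbit of 19 under x↦19x: [19, 10, 1]… (length divides ord_27(19)).
15 cycles of lengths [3, 3, 3, 3, 3, 3, 1, 1, 1, 1, 1, 1, 1, 1, 1].
n − c = 27 − 15 = 12; sign = (−1)^12 = +1.
Zolotarev: (19|27) = +1, matching the cycle-count sign.

+1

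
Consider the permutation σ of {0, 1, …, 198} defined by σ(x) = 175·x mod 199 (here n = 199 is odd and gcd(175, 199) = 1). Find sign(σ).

Start at x=106: 106 → 43 → 162 → 92 → 180 → 58 → 1 → … (one orbit).
Cycle lengths of π_175 on ℤ/199ℤ: [9, 9, 9, 9, 9, 9, 9, 9, 9, 9, 9, 9, 9, 9, 9, 9, 9, 9, 9, 9, 9, 9, 1]; 23 cycles in total.
23 cycles on 199: each ℓ→(−1)^(ℓ−1), product (−1)^176 = +1.

+1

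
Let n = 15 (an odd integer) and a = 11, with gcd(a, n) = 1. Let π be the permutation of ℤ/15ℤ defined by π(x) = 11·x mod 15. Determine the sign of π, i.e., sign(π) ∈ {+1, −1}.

-1

Start at x=11: 11 → 1 → 11 (one orbit).
Cycle type of π: 2×5 + 1×5; total 10 cycles.
n − c = 15 − 10 = 5; sign = (−1)^5 = -1.
Zolotarev: (11|15) = -1, matching the cycle-count sign.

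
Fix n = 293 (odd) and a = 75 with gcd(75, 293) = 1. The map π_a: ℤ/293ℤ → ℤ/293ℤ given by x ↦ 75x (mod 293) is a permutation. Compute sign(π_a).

-1

Start at x=1: 1 → 75 → 58 → 248 → 141 → 27 → 267 → … (one orbit).
Cycle type of π: 292 + 1; total 2 cycles.
2 cycles on 293: each ℓ→(−1)^(ℓ−1), product (−1)^291 = -1.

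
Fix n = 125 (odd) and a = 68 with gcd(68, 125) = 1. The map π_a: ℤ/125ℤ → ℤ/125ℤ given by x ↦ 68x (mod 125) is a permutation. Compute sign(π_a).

Start at x=68: 68 → 124 → 57 → 1 → 68 (one orbit).
Decompose π into cycles: lengths [4, 4, 4, 4, 4, 4, 4, 4, 4, 4, 4, 4, 4, 4, 4, 4, 4, 4, 4, 4, 4, 4, 4, 4, 4, 4, 4, 4, 4, 4, 4, 1] (32 cycles, including the fixed point 0).
Σ(ℓ_i−1) = 125−32 = 93; sign = (−1)^93 = -1.
Zolotarev: (68|125) = -1, matching the cycle-count sign.

-1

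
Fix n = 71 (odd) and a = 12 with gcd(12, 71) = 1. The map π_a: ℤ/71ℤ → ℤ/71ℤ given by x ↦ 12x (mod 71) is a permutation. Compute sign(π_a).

+1

Start at x=29: 29 → 64 → 58 → 57 → 45 → 43 → 19 → … (one orbit).
π_12 has 3 disjoint cycles with lengths [35, 35, 1] on {0,…,70}.
sign(π) = (−1)^{n − #cycles} = (−1)^{71−3} = (−1)^68 = +1.
Zolotarev: (12|71) = +1, matching the cycle-count sign.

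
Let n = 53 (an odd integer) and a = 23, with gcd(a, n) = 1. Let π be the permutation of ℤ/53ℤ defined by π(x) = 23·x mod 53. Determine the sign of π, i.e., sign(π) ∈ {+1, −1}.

Trace 30: π^k(30) = [30, 1, 23, 52] for k=0..3.
The orbit structure of x ↦ 23x mod 53: 14 orbits of sizes [4, 4, 4, 4, 4, 4, 4, 4, 4, 4, 4, 4, 4, 1].
n − c = 53 − 14 = 39; sign = (−1)^39 = -1.

-1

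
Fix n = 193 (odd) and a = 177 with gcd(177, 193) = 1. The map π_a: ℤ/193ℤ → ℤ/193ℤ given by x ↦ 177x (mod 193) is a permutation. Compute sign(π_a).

Orbit of 55 under x↦177x: [55, 85, 184, 144, 12, 1, 177]… (length divides ord_193(177)).
Decompose π into cycles: lengths [24, 24, 24, 24, 24, 24, 24, 24, 1] (9 cycles, including the fixed point 0).
sign(π) = (−1)^{n − #cycles} = (−1)^{193−9} = (−1)^184 = +1.
Check: (177/193) = +1 by Zolotarev.

+1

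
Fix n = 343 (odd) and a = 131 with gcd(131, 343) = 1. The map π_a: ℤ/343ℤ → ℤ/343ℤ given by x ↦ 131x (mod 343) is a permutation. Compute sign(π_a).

Trace 299: π^k(299) = [299, 67, 202, 51, 164, 218, 89] for k=0..6.
Cycle lengths of π_131 on ℤ/343ℤ: [294, 42, 6, 1]; 4 cycles in total.
sign(π) = (−1)^{n − #cycles} = (−1)^{343−4} = (−1)^339 = -1.
(131|343)_J = -1 (Zolotarev's lemma cross-check).

-1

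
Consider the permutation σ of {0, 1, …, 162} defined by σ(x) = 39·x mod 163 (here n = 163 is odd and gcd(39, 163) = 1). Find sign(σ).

Start at x=140: 140 → 81 → 62 → 136 → 88 → 9 → 25 → … (one orbit).
π_39 has 3 disjoint cycles with lengths [81, 81, 1] on {0,…,162}.
3 cycles on 163: each ℓ→(−1)^(ℓ−1), product (−1)^160 = +1.
(39|163)_J = +1 (Zolotarev's lemma cross-check).

+1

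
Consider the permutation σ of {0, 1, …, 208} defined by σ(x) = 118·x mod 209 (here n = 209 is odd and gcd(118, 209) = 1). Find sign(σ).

Trace 139: π^k(139) = [139, 100, 96, 42, 149, 26, 142] for k=0..6.
Cycle lengths of π_118 on ℤ/209ℤ: [90, 90, 10, 9, 9, 1]; 6 cycles in total.
6 cycles on 209: each ℓ→(−1)^(ℓ−1), product (−1)^203 = -1.

-1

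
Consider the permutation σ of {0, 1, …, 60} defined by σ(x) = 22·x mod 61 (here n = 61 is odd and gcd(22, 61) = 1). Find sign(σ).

Trace 9: π^k(9) = [9, 15, 25, 1, 22, 57, 34] for k=0..6.
Cycle type of π: 15×4 + 1; total 5 cycles.
n − c = 61 − 5 = 56; sign = (−1)^56 = +1.
The Jacobi symbol (22|61) = +1 (Zolotarev) agrees.

+1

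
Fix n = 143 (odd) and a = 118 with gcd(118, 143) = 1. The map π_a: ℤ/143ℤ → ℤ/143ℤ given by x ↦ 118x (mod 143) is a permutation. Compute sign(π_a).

Orbit of 1 under x↦118x: [1, 118, 53, 105, 92, 131, 14]… (length divides ord_143(118)).
26 cycles of lengths [10, 10, 10, 10, 10, 10, 10, 10, 10, 10, 10, 10, 10, 1, 1, 1, 1, 1, 1, 1, 1, 1, 1, 1, 1, 1].
143 − 26 = 117 transpositions; sign(π) = (−1)^117 = -1.
Via Zolotarev, sign(π_{118}) = (118|143) = -1.

-1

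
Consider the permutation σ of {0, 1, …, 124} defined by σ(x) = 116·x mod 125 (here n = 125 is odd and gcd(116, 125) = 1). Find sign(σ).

Trace 26: π^k(26) = [26, 16, 106, 46, 86, 101, 91] for k=0..6.
13 cycles of lengths [25, 25, 25, 25, 5, 5, 5, 5, 1, 1, 1, 1, 1].
sign(π) = (−1)^{n − #cycles} = (−1)^{125−13} = (−1)^112 = +1.

+1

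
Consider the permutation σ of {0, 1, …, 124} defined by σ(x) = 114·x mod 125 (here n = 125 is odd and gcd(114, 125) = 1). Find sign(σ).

Start at x=94: 94 → 91 → 124 → 11 → 4 → 81 → 109 → … (one orbit).
Cycle type of π: 50×2 + 10×2 + 2×2 + 1; total 7 cycles.
sign(π) = (−1)^{n − #cycles} = (−1)^{125−7} = (−1)^118 = +1.

+1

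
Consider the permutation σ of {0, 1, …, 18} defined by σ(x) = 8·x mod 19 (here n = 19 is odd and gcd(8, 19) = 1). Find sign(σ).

-1

Orbit of 12 under x↦8x: [12, 1, 8, 7, 18, 11]… (length divides ord_19(8)).
Decompose π into cycles: lengths [6, 6, 6, 1] (4 cycles, including the fixed point 0).
n − c = 19 − 4 = 15; sign = (−1)^15 = -1.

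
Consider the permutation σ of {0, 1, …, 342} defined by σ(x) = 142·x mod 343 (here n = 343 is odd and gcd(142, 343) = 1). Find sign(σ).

+1

Orbit of 183 under x↦142x: [183, 261, 18, 155, 58, 4, 225]… (length divides ord_343(142)).
Cycle type of π: 147×2 + 21×2 + 3×2 + 1; total 7 cycles.
343 − 7 = 336 transpositions; sign(π) = (−1)^336 = +1.
Via Zolotarev, sign(π_{142}) = (142|343) = +1.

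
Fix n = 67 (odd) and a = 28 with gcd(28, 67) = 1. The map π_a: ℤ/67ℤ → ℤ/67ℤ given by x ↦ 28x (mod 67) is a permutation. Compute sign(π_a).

-1

Orbit of 36 under x↦28x: [36, 3, 17, 7, 62, 61, 33]… (length divides ord_67(28)).
Decompose π into cycles: lengths [66, 1] (2 cycles, including the fixed point 0).
n − c = 67 − 2 = 65; sign = (−1)^65 = -1.
Zolotarev: (28|67) = -1, matching the cycle-count sign.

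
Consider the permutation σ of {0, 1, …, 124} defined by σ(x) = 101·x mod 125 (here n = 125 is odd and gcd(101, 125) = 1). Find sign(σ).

Orbit of 1 under x↦101x: [1, 101, 76, 51, 26]… (length divides ord_125(101)).
π_101 has 45 disjoint cycles with lengths [5, 5, 5, 5, 5, 5, 5, 5, 5, 5, 5, 5, 5, 5, 5, 5, 5, 5, 5, 5, 1, 1, 1, 1, 1, 1, 1, 1, 1, 1, 1, 1, 1, 1, 1, 1, 1, 1, 1, 1, 1, 1, 1, 1, 1] on {0,…,124}.
125 − 45 = 80 transpositions; sign(π) = (−1)^80 = +1.
(101|125)_J = +1 (Zolotarev's lemma cross-check).

+1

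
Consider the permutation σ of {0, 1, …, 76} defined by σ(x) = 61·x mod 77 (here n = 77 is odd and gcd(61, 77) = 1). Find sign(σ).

+1

Orbit of 71 under x↦61x: [71, 19, 4, 13, 23, 17, 36]… (length divides ord_77(61)).
Decompose π into cycles: lengths [30, 30, 10, 6, 1] (5 cycles, including the fixed point 0).
5 cycles on 77: each ℓ→(−1)^(ℓ−1), product (−1)^72 = +1.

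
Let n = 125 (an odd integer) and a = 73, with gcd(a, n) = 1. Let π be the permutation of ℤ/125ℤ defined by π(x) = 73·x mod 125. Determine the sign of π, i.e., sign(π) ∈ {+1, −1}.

Trace 116: π^k(116) = [116, 93, 39, 97, 81, 38, 24] for k=0..6.
4 cycles of lengths [100, 20, 4, 1].
n − c = 125 − 4 = 121; sign = (−1)^121 = -1.
(73|125)_J = -1 (Zolotarev's lemma cross-check).

-1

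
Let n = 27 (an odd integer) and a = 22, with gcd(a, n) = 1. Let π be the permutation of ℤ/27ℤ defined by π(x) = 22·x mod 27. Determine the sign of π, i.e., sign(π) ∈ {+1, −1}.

Orbit of 4 under x↦22x: [4, 7, 19, 13, 16, 1, 22]… (length divides ord_27(22)).
Decompose π into cycles: lengths [9, 9, 3, 3, 1, 1, 1] (7 cycles, including the fixed point 0).
7 cycles on 27: each ℓ→(−1)^(ℓ−1), product (−1)^20 = +1.

+1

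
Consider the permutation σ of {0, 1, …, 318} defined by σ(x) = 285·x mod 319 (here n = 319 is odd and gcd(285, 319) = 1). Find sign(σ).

Orbit of 252 under x↦285x: [252, 45, 65, 23, 175, 111, 54]… (length divides ord_319(285)).
30 cycles of lengths [14, 14, 14, 14, 14, 14, 14, 14, 14, 14, 14, 14, 14, 14, 14, 14, 14, 14, 14, 14, 7, 7, 7, 7, 2, 2, 2, 2, 2, 1].
n − c = 319 − 30 = 289; sign = (−1)^289 = -1.
Check: (285/319) = -1 by Zolotarev.

-1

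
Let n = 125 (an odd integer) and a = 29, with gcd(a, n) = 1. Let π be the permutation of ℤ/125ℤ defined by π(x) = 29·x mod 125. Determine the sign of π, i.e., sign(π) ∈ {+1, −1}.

+1

Start at x=109: 109 → 36 → 44 → 26 → 4 → 116 → 114 → … (one orbit).
Cycle type of π: 50×2 + 10×2 + 2×2 + 1; total 7 cycles.
sign(π) = (−1)^{n − #cycles} = (−1)^{125−7} = (−1)^118 = +1.
(29|125)_J = +1 (Zolotarev's lemma cross-check).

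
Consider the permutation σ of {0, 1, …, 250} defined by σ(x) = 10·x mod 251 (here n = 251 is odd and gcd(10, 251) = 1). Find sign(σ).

-1

Orbit of 64 under x↦10x: [64, 138, 125, 246, 201, 2, 20]… (length divides ord_251(10)).
The orbit structure of x ↦ 10x mod 251: 6 orbits of sizes [50, 50, 50, 50, 50, 1].
sign(π) = (−1)^{n − #cycles} = (−1)^{251−6} = (−1)^245 = -1.
Check: (10/251) = -1 by Zolotarev.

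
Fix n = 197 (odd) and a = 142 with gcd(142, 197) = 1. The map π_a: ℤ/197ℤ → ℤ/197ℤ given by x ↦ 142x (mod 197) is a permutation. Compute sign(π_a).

+1

Trace 34: π^k(34) = [34, 100, 16, 105, 135, 61, 191] for k=0..6.
Cycle type of π: 49×4 + 1; total 5 cycles.
sign(π) = (−1)^{n − #cycles} = (−1)^{197−5} = (−1)^192 = +1.
Check: (142/197) = +1 by Zolotarev.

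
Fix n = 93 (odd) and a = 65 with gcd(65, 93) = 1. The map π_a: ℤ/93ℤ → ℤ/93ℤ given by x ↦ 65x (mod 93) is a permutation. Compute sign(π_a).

Trace 29: π^k(29) = [29, 25, 44, 70, 86, 10, 92] for k=0..6.
Decompose π into cycles: lengths [30, 30, 30, 2, 1] (5 cycles, including the fixed point 0).
sign(π) = (−1)^{n − #cycles} = (−1)^{93−5} = (−1)^88 = +1.
(65|93)_J = +1 (Zolotarev's lemma cross-check).

+1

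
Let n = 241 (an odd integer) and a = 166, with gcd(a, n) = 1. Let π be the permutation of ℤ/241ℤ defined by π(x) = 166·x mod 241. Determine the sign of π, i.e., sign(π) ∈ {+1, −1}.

Start at x=20: 20 → 187 → 194 → 151 → 2 → 91 → 164 → … (one orbit).
3 cycles of lengths [120, 120, 1].
n − c = 241 − 3 = 238; sign = (−1)^238 = +1.

+1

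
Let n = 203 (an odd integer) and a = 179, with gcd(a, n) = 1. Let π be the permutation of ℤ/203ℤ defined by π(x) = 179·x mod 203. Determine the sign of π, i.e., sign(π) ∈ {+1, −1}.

Start at x=93: 93 → 1 → 179 → 170 → 183 → 74 → 51 → … (one orbit).
Cycle lengths of π_179 on ℤ/203ℤ: [42, 42, 42, 42, 14, 14, 3, 3, 1]; 9 cycles in total.
n − c = 203 − 9 = 194; sign = (−1)^194 = +1.
The Jacobi symbol (179|203) = +1 (Zolotarev) agrees.

+1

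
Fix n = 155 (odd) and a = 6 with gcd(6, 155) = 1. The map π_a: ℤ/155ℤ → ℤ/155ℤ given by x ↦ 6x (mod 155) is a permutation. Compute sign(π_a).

Start at x=61: 61 → 56 → 26 → 1 → 6 → 36 → 61 (one orbit).
The orbit structure of x ↦ 6x mod 155: 30 orbits of sizes [6, 6, 6, 6, 6, 6, 6, 6, 6, 6, 6, 6, 6, 6, 6, 6, 6, 6, 6, 6, 6, 6, 6, 6, 6, 1, 1, 1, 1, 1].
Σ(ℓ_i−1) = 155−30 = 125; sign = (−1)^125 = -1.
(6|155)_J = -1 (Zolotarev's lemma cross-check).

-1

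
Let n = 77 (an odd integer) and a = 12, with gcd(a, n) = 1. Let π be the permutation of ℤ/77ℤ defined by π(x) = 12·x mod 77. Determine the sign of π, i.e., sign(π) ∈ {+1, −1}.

-1

Trace 34: π^k(34) = [34, 23, 45, 1, 12, 67] for k=0..5.
Decompose π into cycles: lengths [6, 6, 6, 6, 6, 6, 6, 6, 6, 6, 6, 1, 1, 1, 1, 1, 1, 1, 1, 1, 1, 1] (22 cycles, including the fixed point 0).
sign(π) = (−1)^{n − #cycles} = (−1)^{77−22} = (−1)^55 = -1.
Via Zolotarev, sign(π_{12}) = (12|77) = -1.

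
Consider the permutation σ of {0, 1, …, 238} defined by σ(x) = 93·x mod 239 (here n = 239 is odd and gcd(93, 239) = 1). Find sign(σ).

Orbit of 196 under x↦93x: [196, 64, 216, 12, 160, 62, 30]… (length divides ord_239(93)).
Cycle type of π: 119×2 + 1; total 3 cycles.
3 cycles on 239: each ℓ→(−1)^(ℓ−1), product (−1)^236 = +1.
Via Zolotarev, sign(π_{93}) = (93|239) = +1.

+1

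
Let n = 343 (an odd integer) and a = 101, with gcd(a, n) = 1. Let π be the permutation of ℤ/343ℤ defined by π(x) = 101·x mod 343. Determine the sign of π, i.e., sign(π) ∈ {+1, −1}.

Start at x=24: 24 → 23 → 265 → 11 → 82 → 50 → 248 → … (one orbit).
Decompose π into cycles: lengths [294, 42, 6, 1] (4 cycles, including the fixed point 0).
4 cycles on 343: each ℓ→(−1)^(ℓ−1), product (−1)^339 = -1.

-1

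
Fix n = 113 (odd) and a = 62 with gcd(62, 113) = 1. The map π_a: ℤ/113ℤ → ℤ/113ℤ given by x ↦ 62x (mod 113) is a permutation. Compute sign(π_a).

+1

Trace 57: π^k(57) = [57, 31, 1, 62, 2, 11, 4] for k=0..6.
π_62 has 3 disjoint cycles with lengths [56, 56, 1] on {0,…,112}.
3 cycles on 113: each ℓ→(−1)^(ℓ−1), product (−1)^110 = +1.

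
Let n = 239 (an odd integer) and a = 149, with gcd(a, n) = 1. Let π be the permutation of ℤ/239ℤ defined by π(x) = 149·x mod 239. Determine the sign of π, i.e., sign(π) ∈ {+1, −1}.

-1

Start at x=22: 22 → 171 → 145 → 95 → 54 → 159 → 30 → … (one orbit).
2 cycles of lengths [238, 1].
With 2 cycles on 239 points, sign = (−1)^{239−2} = -1.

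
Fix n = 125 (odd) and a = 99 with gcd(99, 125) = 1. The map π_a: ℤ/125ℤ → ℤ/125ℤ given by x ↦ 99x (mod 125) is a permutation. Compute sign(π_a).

Trace 49: π^k(49) = [49, 101, 124, 26, 74, 76, 24] for k=0..6.
Decompose π into cycles: lengths [10, 10, 10, 10, 10, 10, 10, 10, 10, 10, 2, 2, 2, 2, 2, 2, 2, 2, 2, 2, 2, 2, 1] (23 cycles, including the fixed point 0).
125 − 23 = 102 transpositions; sign(π) = (−1)^102 = +1.
(99|125)_J = +1 (Zolotarev's lemma cross-check).

+1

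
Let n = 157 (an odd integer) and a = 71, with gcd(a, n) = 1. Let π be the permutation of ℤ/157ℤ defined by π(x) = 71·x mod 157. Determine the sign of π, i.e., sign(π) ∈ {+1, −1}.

+1

Start at x=47: 47 → 40 → 14 → 52 → 81 → 99 → 121 → … (one orbit).
The orbit structure of x ↦ 71x mod 157: 5 orbits of sizes [39, 39, 39, 39, 1].
n − c = 157 − 5 = 152; sign = (−1)^152 = +1.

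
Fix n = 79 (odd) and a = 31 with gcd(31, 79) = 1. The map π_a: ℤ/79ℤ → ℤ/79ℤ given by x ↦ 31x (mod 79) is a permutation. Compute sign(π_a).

+1

Orbit of 76 under x↦31x: [76, 65, 40, 55, 46, 4, 45]… (length divides ord_79(31)).
π_31 has 3 disjoint cycles with lengths [39, 39, 1] on {0,…,78}.
n − c = 79 − 3 = 76; sign = (−1)^76 = +1.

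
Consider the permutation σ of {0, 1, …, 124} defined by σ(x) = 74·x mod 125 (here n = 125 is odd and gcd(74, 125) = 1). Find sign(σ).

Orbit of 24 under x↦74x: [24, 26, 49, 1, 74, 101, 99]… (length divides ord_125(74)).
π_74 has 23 disjoint cycles with lengths [10, 10, 10, 10, 10, 10, 10, 10, 10, 10, 2, 2, 2, 2, 2, 2, 2, 2, 2, 2, 2, 2, 1] on {0,…,124}.
n − c = 125 − 23 = 102; sign = (−1)^102 = +1.
The Jacobi symbol (74|125) = +1 (Zolotarev) agrees.

+1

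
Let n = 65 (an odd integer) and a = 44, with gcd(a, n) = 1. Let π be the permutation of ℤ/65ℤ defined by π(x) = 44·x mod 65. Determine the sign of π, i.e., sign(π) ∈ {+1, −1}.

Trace 44: π^k(44) = [44, 51, 34, 1] for k=0..3.
The orbit structure of x ↦ 44x mod 65: 18 orbits of sizes [4, 4, 4, 4, 4, 4, 4, 4, 4, 4, 4, 4, 4, 4, 4, 2, 2, 1].
18 cycles on 65: each ℓ→(−1)^(ℓ−1), product (−1)^47 = -1.

-1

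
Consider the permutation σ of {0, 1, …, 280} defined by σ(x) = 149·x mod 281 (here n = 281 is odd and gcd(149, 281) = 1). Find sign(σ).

+1

Start at x=247: 247 → 273 → 213 → 265 → 145 → 249 → 9 → … (one orbit).
Cycle type of π: 140×2 + 1; total 3 cycles.
sign(π) = (−1)^{n − #cycles} = (−1)^{281−3} = (−1)^278 = +1.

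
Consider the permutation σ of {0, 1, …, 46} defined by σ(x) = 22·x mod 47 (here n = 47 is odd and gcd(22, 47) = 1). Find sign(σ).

-1

Trace 30: π^k(30) = [30, 2, 44, 28, 5, 16, 23] for k=0..6.
The orbit structure of x ↦ 22x mod 47: 2 orbits of sizes [46, 1].
47 − 2 = 45 transpositions; sign(π) = (−1)^45 = -1.
Via Zolotarev, sign(π_{22}) = (22|47) = -1.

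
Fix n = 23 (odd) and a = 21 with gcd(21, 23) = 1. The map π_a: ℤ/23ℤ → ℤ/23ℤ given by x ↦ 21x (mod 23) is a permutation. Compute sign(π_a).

-1

Start at x=21: 21 → 4 → 15 → 16 → 14 → 18 → 10 → … (one orbit).
Decompose π into cycles: lengths [22, 1] (2 cycles, including the fixed point 0).
With 2 cycles on 23 points, sign = (−1)^{23−2} = -1.
Via Zolotarev, sign(π_{21}) = (21|23) = -1.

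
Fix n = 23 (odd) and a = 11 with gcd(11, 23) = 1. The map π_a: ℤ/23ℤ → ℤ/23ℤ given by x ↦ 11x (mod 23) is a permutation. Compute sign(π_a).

Trace 10: π^k(10) = [10, 18, 14, 16, 15, 4, 21] for k=0..6.
π_11 has 2 disjoint cycles with lengths [22, 1] on {0,…,22}.
Σ(ℓ_i−1) = 23−2 = 21; sign = (−1)^21 = -1.
Via Zolotarev, sign(π_{11}) = (11|23) = -1.

-1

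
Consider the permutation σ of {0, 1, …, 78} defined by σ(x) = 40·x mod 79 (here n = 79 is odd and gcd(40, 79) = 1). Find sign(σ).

Trace 40: π^k(40) = [40, 20, 10, 5, 42, 21, 50] for k=0..6.
3 cycles of lengths [39, 39, 1].
n − c = 79 − 3 = 76; sign = (−1)^76 = +1.

+1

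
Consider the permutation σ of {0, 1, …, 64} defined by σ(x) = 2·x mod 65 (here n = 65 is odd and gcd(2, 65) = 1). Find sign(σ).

Orbit of 8 under x↦2x: [8, 16, 32, 64, 63, 61, 57]… (length divides ord_65(2)).
7 cycles of lengths [12, 12, 12, 12, 12, 4, 1].
sign(π) = (−1)^{n − #cycles} = (−1)^{65−7} = (−1)^58 = +1.
Via Zolotarev, sign(π_{2}) = (2|65) = +1.

+1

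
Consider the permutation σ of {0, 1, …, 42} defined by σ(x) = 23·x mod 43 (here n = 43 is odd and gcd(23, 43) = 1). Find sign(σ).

Start at x=4: 4 → 6 → 9 → 35 → 31 → 25 → 16 → … (one orbit).
Cycle type of π: 21×2 + 1; total 3 cycles.
n − c = 43 − 3 = 40; sign = (−1)^40 = +1.

+1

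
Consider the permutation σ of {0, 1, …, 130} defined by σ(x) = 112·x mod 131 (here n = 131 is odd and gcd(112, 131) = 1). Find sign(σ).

+1

Trace 113: π^k(113) = [113, 80, 52, 60, 39, 45, 62] for k=0..6.
Cycle lengths of π_112 on ℤ/131ℤ: [13, 13, 13, 13, 13, 13, 13, 13, 13, 13, 1]; 11 cycles in total.
n − c = 131 − 11 = 120; sign = (−1)^120 = +1.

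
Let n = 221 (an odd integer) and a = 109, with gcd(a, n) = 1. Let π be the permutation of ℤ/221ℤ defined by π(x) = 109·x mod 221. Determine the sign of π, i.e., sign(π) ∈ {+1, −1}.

+1

Start at x=73: 73 → 1 → 109 → 168 → 190 → 157 → 96 → … (one orbit).
The orbit structure of x ↦ 109x mod 221: 17 orbits of sizes [16, 16, 16, 16, 16, 16, 16, 16, 16, 16, 16, 16, 16, 4, 4, 4, 1].
n − c = 221 − 17 = 204; sign = (−1)^204 = +1.
(109|221)_J = +1 (Zolotarev's lemma cross-check).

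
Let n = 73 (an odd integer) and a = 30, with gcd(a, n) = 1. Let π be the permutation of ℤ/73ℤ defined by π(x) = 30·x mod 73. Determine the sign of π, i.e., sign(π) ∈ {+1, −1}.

-1

Start at x=51: 51 → 70 → 56 → 1 → 30 → 24 → 63 → … (one orbit).
Cycle type of π: 24×3 + 1; total 4 cycles.
73 − 4 = 69 transpositions; sign(π) = (−1)^69 = -1.
(30|73)_J = -1 (Zolotarev's lemma cross-check).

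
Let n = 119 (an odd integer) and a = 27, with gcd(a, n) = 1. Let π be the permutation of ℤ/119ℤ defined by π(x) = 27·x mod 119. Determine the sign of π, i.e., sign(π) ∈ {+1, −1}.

Trace 27: π^k(27) = [27, 15, 48, 106, 6, 43, 90] for k=0..6.
The orbit structure of x ↦ 27x mod 119: 11 orbits of sizes [16, 16, 16, 16, 16, 16, 16, 2, 2, 2, 1].
sign(π) = (−1)^{n − #cycles} = (−1)^{119−11} = (−1)^108 = +1.
(27|119)_J = +1 (Zolotarev's lemma cross-check).

+1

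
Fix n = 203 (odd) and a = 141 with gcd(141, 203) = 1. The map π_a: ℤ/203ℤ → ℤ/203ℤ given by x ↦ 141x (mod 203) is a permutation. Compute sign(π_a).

Start at x=197: 197 → 169 → 78 → 36 → 1 → 141 → 190 → 197 (one orbit).
Cycle type of π: 7×28 + 1×7; total 35 cycles.
35 cycles on 203: each ℓ→(−1)^(ℓ−1), product (−1)^168 = +1.
Check: (141/203) = +1 by Zolotarev.

+1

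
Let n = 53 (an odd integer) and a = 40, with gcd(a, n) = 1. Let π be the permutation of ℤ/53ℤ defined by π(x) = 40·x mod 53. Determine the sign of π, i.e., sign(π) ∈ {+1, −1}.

Start at x=25: 25 → 46 → 38 → 36 → 9 → 42 → 37 → … (one orbit).
Cycle lengths of π_40 on ℤ/53ℤ: [26, 26, 1]; 3 cycles in total.
3 cycles on 53: each ℓ→(−1)^(ℓ−1), product (−1)^50 = +1.
Zolotarev: (40|53) = +1, matching the cycle-count sign.

+1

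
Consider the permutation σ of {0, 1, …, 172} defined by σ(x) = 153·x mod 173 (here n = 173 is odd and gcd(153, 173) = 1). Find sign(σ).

Trace 18: π^k(18) = [18, 159, 107, 109, 69, 4, 93] for k=0..6.
Decompose π into cycles: lengths [172, 1] (2 cycles, including the fixed point 0).
n − c = 173 − 2 = 171; sign = (−1)^171 = -1.

-1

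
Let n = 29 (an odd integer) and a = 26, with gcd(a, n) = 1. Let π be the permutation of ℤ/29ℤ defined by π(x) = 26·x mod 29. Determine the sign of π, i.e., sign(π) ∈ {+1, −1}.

Orbit of 20 under x↦26x: [20, 27, 6, 11, 25, 12, 22]… (length divides ord_29(26)).
π_26 has 2 disjoint cycles with lengths [28, 1] on {0,…,28}.
29 − 2 = 27 transpositions; sign(π) = (−1)^27 = -1.
Check: (26/29) = -1 by Zolotarev.

-1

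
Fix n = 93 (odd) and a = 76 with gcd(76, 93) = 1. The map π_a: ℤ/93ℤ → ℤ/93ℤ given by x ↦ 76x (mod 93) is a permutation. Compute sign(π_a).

Orbit of 19 under x↦76x: [19, 49, 4, 25, 40, 64, 28]… (length divides ord_93(76)).
Cycle type of π: 15×6 + 1×3; total 9 cycles.
sign(π) = (−1)^{n − #cycles} = (−1)^{93−9} = (−1)^84 = +1.

+1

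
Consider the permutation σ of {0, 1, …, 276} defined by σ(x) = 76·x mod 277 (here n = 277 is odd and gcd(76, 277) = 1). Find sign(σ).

Start at x=1: 1 → 76 → 236 → 208 → 19 → 59 → 52 → … (one orbit).
The orbit structure of x ↦ 76x mod 277: 7 orbits of sizes [46, 46, 46, 46, 46, 46, 1].
With 7 cycles on 277 points, sign = (−1)^{277−7} = +1.
(76|277)_J = +1 (Zolotarev's lemma cross-check).

+1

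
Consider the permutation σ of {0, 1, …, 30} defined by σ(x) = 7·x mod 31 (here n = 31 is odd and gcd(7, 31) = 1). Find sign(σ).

Trace 8: π^k(8) = [8, 25, 20, 16, 19, 9, 1] for k=0..6.
Cycle lengths of π_7 on ℤ/31ℤ: [15, 15, 1]; 3 cycles in total.
sign(π) = (−1)^{n − #cycles} = (−1)^{31−3} = (−1)^28 = +1.
(7|31)_J = +1 (Zolotarev's lemma cross-check).

+1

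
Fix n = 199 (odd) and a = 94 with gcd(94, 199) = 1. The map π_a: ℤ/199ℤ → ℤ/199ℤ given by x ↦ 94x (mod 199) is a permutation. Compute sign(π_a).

Start at x=31: 31 → 128 → 92 → 91 → 196 → 116 → 158 → … (one orbit).
Cycle lengths of π_94 on ℤ/199ℤ: [99, 99, 1]; 3 cycles in total.
sign(π) = (−1)^{n − #cycles} = (−1)^{199−3} = (−1)^196 = +1.
Zolotarev: (94|199) = +1, matching the cycle-count sign.

+1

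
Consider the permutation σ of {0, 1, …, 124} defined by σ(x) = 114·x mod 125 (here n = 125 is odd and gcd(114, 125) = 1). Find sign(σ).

+1

Start at x=91: 91 → 124 → 11 → 4 → 81 → 109 → 51 → … (one orbit).
Cycle type of π: 50×2 + 10×2 + 2×2 + 1; total 7 cycles.
n − c = 125 − 7 = 118; sign = (−1)^118 = +1.
The Jacobi symbol (114|125) = +1 (Zolotarev) agrees.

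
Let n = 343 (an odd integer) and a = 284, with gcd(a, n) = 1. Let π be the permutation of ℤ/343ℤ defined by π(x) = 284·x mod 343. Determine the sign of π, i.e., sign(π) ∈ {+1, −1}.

Orbit of 128 under x↦284x: [128, 337, 11, 37, 218, 172, 142]… (length divides ord_343(284)).
The orbit structure of x ↦ 284x mod 343: 7 orbits of sizes [147, 147, 21, 21, 3, 3, 1].
sign(π) = (−1)^{n − #cycles} = (−1)^{343−7} = (−1)^336 = +1.
Check: (284/343) = +1 by Zolotarev.

+1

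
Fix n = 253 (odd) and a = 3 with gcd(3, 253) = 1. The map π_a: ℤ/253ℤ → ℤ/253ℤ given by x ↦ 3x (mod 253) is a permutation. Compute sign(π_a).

Start at x=177: 177 → 25 → 75 → 225 → 169 → 1 → 3 → … (one orbit).
Cycle lengths of π_3 on ℤ/253ℤ: [55, 55, 55, 55, 11, 11, 5, 5, 1]; 9 cycles in total.
9 cycles on 253: each ℓ→(−1)^(ℓ−1), product (−1)^244 = +1.
The Jacobi symbol (3|253) = +1 (Zolotarev) agrees.

+1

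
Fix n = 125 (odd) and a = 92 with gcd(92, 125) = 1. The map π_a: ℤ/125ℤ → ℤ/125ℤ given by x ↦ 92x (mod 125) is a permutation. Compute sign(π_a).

Orbit of 24 under x↦92x: [24, 83, 11, 12, 104, 68, 6]… (length divides ord_125(92)).
π_92 has 4 disjoint cycles with lengths [100, 20, 4, 1] on {0,…,124}.
sign(π) = (−1)^{n − #cycles} = (−1)^{125−4} = (−1)^121 = -1.
Check: (92/125) = -1 by Zolotarev.

-1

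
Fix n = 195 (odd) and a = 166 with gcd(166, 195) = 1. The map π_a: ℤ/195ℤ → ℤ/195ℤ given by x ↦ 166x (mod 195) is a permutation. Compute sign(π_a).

+1

Start at x=181: 181 → 16 → 121 → 1 → 166 → 61 → 181 (one orbit).
π_166 has 45 disjoint cycles with lengths [6, 6, 6, 6, 6, 6, 6, 6, 6, 6, 6, 6, 6, 6, 6, 6, 6, 6, 6, 6, 6, 6, 6, 6, 6, 6, 6, 6, 6, 6, 1, 1, 1, 1, 1, 1, 1, 1, 1, 1, 1, 1, 1, 1, 1] on {0,…,194}.
n − c = 195 − 45 = 150; sign = (−1)^150 = +1.
(166|195)_J = +1 (Zolotarev's lemma cross-check).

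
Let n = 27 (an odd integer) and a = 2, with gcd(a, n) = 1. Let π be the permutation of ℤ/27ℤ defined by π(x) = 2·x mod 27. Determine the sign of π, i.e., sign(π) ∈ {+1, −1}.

Start at x=19: 19 → 11 → 22 → 17 → 7 → 14 → 1 → … (one orbit).
The orbit structure of x ↦ 2x mod 27: 4 orbits of sizes [18, 6, 2, 1].
With 4 cycles on 27 points, sign = (−1)^{27−4} = -1.
Via Zolotarev, sign(π_{2}) = (2|27) = -1.

-1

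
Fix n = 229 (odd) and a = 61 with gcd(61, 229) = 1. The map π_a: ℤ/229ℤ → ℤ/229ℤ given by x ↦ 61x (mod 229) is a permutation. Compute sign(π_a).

+1

Trace 61: π^k(61) = [61, 57, 42, 43, 104, 161, 203] for k=0..6.
Cycle type of π: 19×12 + 1; total 13 cycles.
13 cycles on 229: each ℓ→(−1)^(ℓ−1), product (−1)^216 = +1.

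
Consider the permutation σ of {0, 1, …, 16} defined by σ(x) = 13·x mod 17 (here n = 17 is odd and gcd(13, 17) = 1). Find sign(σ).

+1

Orbit of 1 under x↦13x: [1, 13, 16, 4]… (length divides ord_17(13)).
5 cycles of lengths [4, 4, 4, 4, 1].
With 5 cycles on 17 points, sign = (−1)^{17−5} = +1.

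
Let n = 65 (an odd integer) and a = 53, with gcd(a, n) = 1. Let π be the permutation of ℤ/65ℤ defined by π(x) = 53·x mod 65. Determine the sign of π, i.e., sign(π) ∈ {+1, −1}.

-1

Trace 27: π^k(27) = [27, 1, 53, 14] for k=0..3.
The orbit structure of x ↦ 53x mod 65: 26 orbits of sizes [4, 4, 4, 4, 4, 4, 4, 4, 4, 4, 4, 4, 4, 1, 1, 1, 1, 1, 1, 1, 1, 1, 1, 1, 1, 1].
65 − 26 = 39 transpositions; sign(π) = (−1)^39 = -1.
Via Zolotarev, sign(π_{53}) = (53|65) = -1.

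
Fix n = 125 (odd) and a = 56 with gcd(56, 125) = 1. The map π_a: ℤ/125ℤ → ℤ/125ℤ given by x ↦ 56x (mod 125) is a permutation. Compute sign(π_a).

+1

Orbit of 11 under x↦56x: [11, 116, 121, 26, 81, 36, 16]… (length divides ord_125(56)).
Cycle lengths of π_56 on ℤ/125ℤ: [25, 25, 25, 25, 5, 5, 5, 5, 1, 1, 1, 1, 1]; 13 cycles in total.
13 cycles on 125: each ℓ→(−1)^(ℓ−1), product (−1)^112 = +1.
The Jacobi symbol (56|125) = +1 (Zolotarev) agrees.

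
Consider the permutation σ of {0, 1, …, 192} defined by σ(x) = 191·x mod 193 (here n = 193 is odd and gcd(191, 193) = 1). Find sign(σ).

+1

Orbit of 14 under x↦191x: [14, 165, 56, 81, 31, 131, 124]… (length divides ord_193(191)).
Cycle type of π: 96×2 + 1; total 3 cycles.
Σ(ℓ_i−1) = 193−3 = 190; sign = (−1)^190 = +1.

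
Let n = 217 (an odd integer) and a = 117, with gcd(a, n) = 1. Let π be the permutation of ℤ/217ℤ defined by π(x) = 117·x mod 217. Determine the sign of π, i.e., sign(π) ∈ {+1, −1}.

+1

Start at x=27: 27 → 121 → 52 → 8 → 68 → 144 → 139 → … (one orbit).
π_117 has 9 disjoint cycles with lengths [30, 30, 30, 30, 30, 30, 30, 6, 1] on {0,…,216}.
Σ(ℓ_i−1) = 217−9 = 208; sign = (−1)^208 = +1.
(117|217)_J = +1 (Zolotarev's lemma cross-check).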